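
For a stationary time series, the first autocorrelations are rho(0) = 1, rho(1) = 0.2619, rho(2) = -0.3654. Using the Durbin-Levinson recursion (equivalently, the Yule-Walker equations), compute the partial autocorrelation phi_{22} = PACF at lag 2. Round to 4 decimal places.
\phi_{22} = -0.4660

The PACF at lag k is phi_{kk}, the last component of the solution
to the Yule-Walker system G_k phi = r_k where
  (G_k)_{ij} = rho(|i - j|), (r_k)_i = rho(i), i,j = 1..k.
Equivalently, Durbin-Levinson gives phi_{kk} iteratively:
  phi_{11} = rho(1)
  phi_{kk} = [rho(k) - sum_{j=1..k-1} phi_{k-1,j} rho(k-j)]
            / [1 - sum_{j=1..k-1} phi_{k-1,j} rho(j)],
  phi_{k,j} = phi_{k-1,j} - phi_{kk} phi_{k-1,k-j},  j = 1..k-1.
Step k = 1:
  phi_11 = rho(1) = 0.2619.
Step k = 2:
  phi_22 = [rho(2) - phi_11 rho(1)] / [1 - phi_11 rho(1)] = [-0.3654 - (0.2619)(0.2619)] / [1 - (0.2619)(0.2619)]
         = -0.43399161 / 0.93140839 = -0.466.
Therefore phi_{22} = -0.4660.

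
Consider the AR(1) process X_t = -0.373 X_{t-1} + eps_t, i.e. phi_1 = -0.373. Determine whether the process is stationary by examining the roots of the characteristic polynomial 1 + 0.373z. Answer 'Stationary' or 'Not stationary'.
\text{Stationary}

The AR(p) characteristic polynomial is P(z) = 1 + 0.373z.
Stationarity requires all roots to lie outside the unit circle, i.e. |z| > 1 for every root.
This is linear in z: 1 + (0.373) z = 0  =>  z = -1/(0.373) = -2.680965,  |z| = 2.680965.
Moduli of all roots: 2.6810.
All moduli strictly greater than 1? Yes.
Verdict: Stationary.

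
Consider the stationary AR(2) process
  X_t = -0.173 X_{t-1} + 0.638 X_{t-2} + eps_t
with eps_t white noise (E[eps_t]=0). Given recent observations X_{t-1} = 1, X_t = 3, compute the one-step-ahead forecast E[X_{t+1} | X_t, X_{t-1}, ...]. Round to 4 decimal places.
E[X_{t+1} \mid \mathcal F_t] = 0.1190

For an AR(p) model X_t = c + sum_i phi_i X_{t-i} + eps_t, the
one-step-ahead conditional mean is
  E[X_{t+1} | X_t, ...] = c + sum_i phi_i X_{t+1-i}.
Substitute known values:
  E[X_{t+1} | ...] = (-0.173) * (3) + (0.638) * (1)
                   = 0.1190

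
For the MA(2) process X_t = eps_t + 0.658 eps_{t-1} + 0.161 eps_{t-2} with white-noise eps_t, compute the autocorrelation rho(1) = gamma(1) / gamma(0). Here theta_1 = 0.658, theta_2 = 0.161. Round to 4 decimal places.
\rho(1) = 0.5236

For an MA(q) process with theta_0 = 1, the autocovariance is
  gamma(k) = sigma^2 * sum_{i=0..q-k} theta_i * theta_{i+k},
and rho(k) = gamma(k) / gamma(0). Sigma^2 cancels.
  numerator   = (1)*(0.658) + (0.658)*(0.161) = 0.763938.
  denominator = (1)^2 + (0.658)^2 + (0.161)^2 = 1.458885.
  rho(1) = 0.763938 / 1.458885 = 0.5236.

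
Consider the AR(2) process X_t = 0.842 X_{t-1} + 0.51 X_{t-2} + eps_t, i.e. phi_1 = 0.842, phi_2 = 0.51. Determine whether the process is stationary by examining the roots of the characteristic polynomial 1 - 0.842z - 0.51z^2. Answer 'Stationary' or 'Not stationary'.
\text{Not stationary}

The AR(p) characteristic polynomial is P(z) = 1 - 0.842z - 0.51z^2.
Stationarity requires all roots to lie outside the unit circle, i.e. |z| > 1 for every root.
Set 1 + (-0.842) z + (-0.51) z^2 = 0, i.e. a z^2 + b z + c = 0 with a = -0.51, b = -0.842, c = 1.
Discriminant D = b^2 - 4ac = (-0.842)^2 - 4*(-0.51)*1 = 0.708964 - (-2.04) = 2.748964.
D >= 0, so the roots are real: z = (-b +/- sqrt(D)) / (2a) = (0.842 +/- 1.658) / (-1.02).
  z_1 = (0.842 + 1.658) / (-1.02) = -2.451,   |z_1| = 2.451.
  z_2 = (0.842 - 1.658) / (-1.02) = 0.8,   |z_2| = 0.8.
Moduli of all roots: 2.4510, 0.8000.
All moduli strictly greater than 1? No.
Verdict: Not stationary.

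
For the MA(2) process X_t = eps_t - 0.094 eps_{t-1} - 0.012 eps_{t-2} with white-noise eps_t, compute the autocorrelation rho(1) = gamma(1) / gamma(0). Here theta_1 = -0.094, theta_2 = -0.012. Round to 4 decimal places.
\rho(1) = -0.0920

For an MA(q) process with theta_0 = 1, the autocovariance is
  gamma(k) = sigma^2 * sum_{i=0..q-k} theta_i * theta_{i+k},
and rho(k) = gamma(k) / gamma(0). Sigma^2 cancels.
  numerator   = (1)*(-0.094) + (-0.094)*(-0.012) = -0.092872.
  denominator = (1)^2 + (-0.094)^2 + (-0.012)^2 = 1.00898.
  rho(1) = -0.092872 / 1.00898 = -0.0920.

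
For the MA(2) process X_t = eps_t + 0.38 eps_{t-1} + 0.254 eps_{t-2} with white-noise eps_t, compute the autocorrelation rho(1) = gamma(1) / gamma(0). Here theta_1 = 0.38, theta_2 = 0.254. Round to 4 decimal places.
\rho(1) = 0.3942

For an MA(q) process with theta_0 = 1, the autocovariance is
  gamma(k) = sigma^2 * sum_{i=0..q-k} theta_i * theta_{i+k},
and rho(k) = gamma(k) / gamma(0). Sigma^2 cancels.
  numerator   = (1)*(0.38) + (0.38)*(0.254) = 0.47652.
  denominator = (1)^2 + (0.38)^2 + (0.254)^2 = 1.208916.
  rho(1) = 0.47652 / 1.208916 = 0.3942.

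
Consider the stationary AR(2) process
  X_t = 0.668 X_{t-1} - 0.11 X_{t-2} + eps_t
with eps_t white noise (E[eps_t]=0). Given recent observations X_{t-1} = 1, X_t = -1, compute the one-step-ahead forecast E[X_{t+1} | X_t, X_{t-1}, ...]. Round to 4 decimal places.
E[X_{t+1} \mid \mathcal F_t] = -0.7780

For an AR(p) model X_t = c + sum_i phi_i X_{t-i} + eps_t, the
one-step-ahead conditional mean is
  E[X_{t+1} | X_t, ...] = c + sum_i phi_i X_{t+1-i}.
Substitute known values:
  E[X_{t+1} | ...] = (0.668) * (-1) + (-0.11) * (1)
                   = -0.7780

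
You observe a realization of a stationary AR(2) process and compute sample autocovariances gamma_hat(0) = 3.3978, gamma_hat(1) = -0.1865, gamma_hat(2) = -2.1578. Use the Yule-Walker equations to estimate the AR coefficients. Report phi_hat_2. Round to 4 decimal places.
\hat\phi_{2} = -0.6400

The Yule-Walker equations for an AR(p) process read, in matrix form,
  Gamma_p phi = r_p,   with   (Gamma_p)_{ij} = gamma(|i - j|),
                       (r_p)_i = gamma(i),   i,j = 1..p.
Substitute the sample gammas (Toeplitz matrix and right-hand side of size 2):
  Gamma_p = [[3.3978, -0.1865], [-0.1865, 3.3978]]
  r_p     = [-0.1865, -2.1578]
Written out:
  3.3978 phi_1 - 0.1865 phi_2 = -0.1865
  -0.1865 phi_1 + 3.3978 phi_2 = -2.1578
Solve by Cramer's rule:
  det = gamma(0)^2 - gamma(1)^2 = (3.3978)^2 - (-0.1865)^2 = 11.54504484 - 0.03478225 = 11.51026259
  phi_hat_1 = [gamma(1) gamma(0) - gamma(1) gamma(2)] / det = [(-0.1865)(3.3978) - (-0.1865)(-2.1578)] / 11.51026259 = -1.0361194 / 11.51026259 = -0.09
  phi_hat_2 = [gamma(0) gamma(2) - gamma(1)^2] / det = [(3.3978)(-2.1578) - (-0.1865)^2] / 11.51026259 = -7.36655509 / 11.51026259 = -0.64
So phi_hat = [-0.0900, -0.6400].
Therefore phi_hat_2 = -0.6400.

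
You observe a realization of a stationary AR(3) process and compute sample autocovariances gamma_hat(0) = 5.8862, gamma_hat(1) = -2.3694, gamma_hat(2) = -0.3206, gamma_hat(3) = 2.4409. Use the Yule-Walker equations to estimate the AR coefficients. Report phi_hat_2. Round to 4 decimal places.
\hat\phi_{2} = -0.0750

The Yule-Walker equations for an AR(p) process read, in matrix form,
  Gamma_p phi = r_p,   with   (Gamma_p)_{ij} = gamma(|i - j|),
                       (r_p)_i = gamma(i),   i,j = 1..p.
Substitute the sample gammas (Toeplitz matrix and right-hand side of size 3):
  Gamma_p = [[5.8862, -2.3694, -0.3206], [-2.3694, 5.8862, -2.3694], [-0.3206, -2.3694, 5.8862]]
  r_p     = [-2.3694, -0.3206, 2.4409]
Written out (R1..R3):
  (R1) 5.8862 phi_1 - 2.3694 phi_2 - 0.3206 phi_3 = -2.3694
  (R2) -2.3694 phi_1 + 5.8862 phi_2 - 2.3694 phi_3 = -0.3206
  (R3) -0.3206 phi_1 - 2.3694 phi_2 + 5.8862 phi_3 = 2.4409
Gaussian elimination:
  R2 <- R2 - (-2.3694/5.8862) R1 = R2 - (-0.402535) R1:  4.932434 phi_2 - 2.498453 phi_3 = -1.274366
  R3 <- R3 - (-0.3206/5.8862) R1 = R3 - (-0.054466) R1:  -2.498453 phi_2 + 5.868738 phi_3 = 2.311847
  R3 <- R3 - (-2.498453/4.932434) R2 = R3 - (-0.506535) R2:  4.603183 phi_3 = 1.666336
Back-substitution:
  phi_hat_3 = 1.666336 / 4.603183 = 0.361996
  phi_hat_2 = (-1.274366 - (-2.498453)(0.361996)) / 4.932434 = -0.075
  phi_hat_1 = (-2.3694 - (-2.3694)(-0.075) - (-0.3206)(0.361996)) / 5.8862 = -0.413008
So phi_hat = [-0.4130, -0.0750, 0.3620].
Therefore phi_hat_2 = -0.0750.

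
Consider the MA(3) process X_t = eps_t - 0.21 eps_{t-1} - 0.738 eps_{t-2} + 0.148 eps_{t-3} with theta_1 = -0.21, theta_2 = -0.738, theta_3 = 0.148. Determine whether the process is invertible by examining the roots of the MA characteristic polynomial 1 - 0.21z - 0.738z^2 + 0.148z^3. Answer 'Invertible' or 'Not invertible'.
\text{Invertible}

The MA(q) characteristic polynomial is P(z) = 1 - 0.21z - 0.738z^2 + 0.148z^3.
Invertibility requires all roots to lie outside the unit circle, i.e. |z| > 1 for every root.
Degree 3: look for a simple real root z0 first, then factor out (1 - z/z0) and solve the remaining quadratic.
Testing z0 = 5: P(5) = 1 + (-0.21)(5) + (-0.738)(5)^2 + (0.148)(5)^3
  = 1 + (-1.05) + (-18.45) + (18.5) = 0.  So z_0 = 5 is a root, |z_0| = 5.
Divide out the factor (1 - 0.2 z) = (1 - z/z0) (since 1/z0 = 0.2):
  P(z) = (1 - 0.2 z)(1 + (-0.01) z + (-0.74) z^2)
  [check: z-coef -0.01 - (0.2) = -0.21; z^2-coef -0.74 - (0.2)(-0.01) = -0.738; z^3-coef -(0.2)(-0.74) = 0.148.]
Remaining roots from the quadratic factor 1 + (-0.01) z + (-0.74) z^2:
  Set 1 + (-0.01) z + (-0.74) z^2 = 0, i.e. a z^2 + b z + c = 0 with a = -0.74, b = -0.01, c = 1.
  Discriminant D = b^2 - 4ac = (-0.01)^2 - 4*(-0.74)*1 = 0.0001 - (-2.96) = 2.9601.
  D >= 0, so the roots are real: z = (-b +/- sqrt(D)) / (2a) = (0.01 +/- 1.720494) / (-1.48).
    z_1 = (0.01 + 1.720494) / (-1.48) = -1.1693,   |z_1| = 1.1693.
    z_2 = (0.01 - 1.720494) / (-1.48) = 1.1557,   |z_2| = 1.1557.
Moduli of all roots: 5.0000, 1.1693, 1.1557.
All moduli strictly greater than 1? Yes.
Verdict: Invertible.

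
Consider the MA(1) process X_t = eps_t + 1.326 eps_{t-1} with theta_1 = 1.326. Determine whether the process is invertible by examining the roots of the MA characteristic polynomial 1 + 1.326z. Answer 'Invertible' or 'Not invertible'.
\text{Not invertible}

The MA(q) characteristic polynomial is P(z) = 1 + 1.326z.
Invertibility requires all roots to lie outside the unit circle, i.e. |z| > 1 for every root.
This is linear in z: 1 + (1.326) z = 0  =>  z = -1/(1.326) = -0.754148,  |z| = 0.754148.
Moduli of all roots: 0.7541.
All moduli strictly greater than 1? No.
Verdict: Not invertible.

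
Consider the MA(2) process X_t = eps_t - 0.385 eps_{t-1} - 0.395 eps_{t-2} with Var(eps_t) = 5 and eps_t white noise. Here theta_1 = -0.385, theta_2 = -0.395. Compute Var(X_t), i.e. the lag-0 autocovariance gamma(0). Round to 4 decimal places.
\gamma(0) = 6.5213

For an MA(q) process X_t = eps_t + sum_i theta_i eps_{t-i} with
Var(eps_t) = sigma^2, the variance is
  gamma(0) = sigma^2 * (1 + sum_i theta_i^2).
  sum_i theta_i^2 = (-0.385)^2 + (-0.395)^2 = 0.148225 + 0.156025 = 0.30425.
  gamma(0) = 5 * (1 + 0.30425) = 5 * 1.30425 = 6.52125, which rounds to 6.5213.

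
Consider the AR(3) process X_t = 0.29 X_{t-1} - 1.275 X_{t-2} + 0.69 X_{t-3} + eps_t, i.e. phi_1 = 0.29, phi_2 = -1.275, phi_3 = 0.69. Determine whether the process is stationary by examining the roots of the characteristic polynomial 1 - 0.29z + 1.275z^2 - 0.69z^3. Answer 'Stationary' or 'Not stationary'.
\text{Not stationary}

The AR(p) characteristic polynomial is P(z) = 1 - 0.29z + 1.275z^2 - 0.69z^3.
Stationarity requires all roots to lie outside the unit circle, i.e. |z| > 1 for every root.
Degree 3: look for a simple real root z0 first, then factor out (1 - z/z0) and solve the remaining quadratic.
Testing z0 = 2: P(2) = 1 + (-0.29)(2) + (1.275)(2)^2 + (-0.69)(2)^3
  = 1 + (-0.58) + (5.1) + (-5.52) = 0.  So z_0 = 2 is a root, |z_0| = 2.
Divide out the factor (1 - 0.5 z) = (1 - z/z0) (since 1/z0 = 0.5):
  P(z) = (1 - 0.5 z)(1 + (0.21) z + (1.38) z^2)
  [check: z-coef 0.21 - (0.5) = -0.29; z^2-coef 1.38 - (0.5)(0.21) = 1.275; z^3-coef -(0.5)(1.38) = -0.69.]
Remaining roots from the quadratic factor 1 + (0.21) z + (1.38) z^2:
  Set 1 + (0.21) z + (1.38) z^2 = 0, i.e. a z^2 + b z + c = 0 with a = 1.38, b = 0.21, c = 1.
  Discriminant D = b^2 - 4ac = (0.21)^2 - 4*(1.38)*1 = 0.0441 - (5.52) = -5.4759.
  D < 0, so the roots are the complex-conjugate pair z = (-b +/- i sqrt(-D)) / (2a) = -0.0761 +/- 0.8478i.
  For a conjugate pair |z|^2 = z * conj(z) = (product of roots) = c/a = 1/(1.38) = 0.724638, so |z| = sqrt(0.724638) = 0.8513 for both roots.
Moduli of all roots: 2.0000, 0.8513, 0.8513.
All moduli strictly greater than 1? No.
Verdict: Not stationary.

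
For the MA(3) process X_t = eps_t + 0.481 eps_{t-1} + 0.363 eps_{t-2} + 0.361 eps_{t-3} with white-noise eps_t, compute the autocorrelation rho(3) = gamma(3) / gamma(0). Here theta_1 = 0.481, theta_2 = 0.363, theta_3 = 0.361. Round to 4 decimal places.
\rho(3) = 0.2417

For an MA(q) process with theta_0 = 1, the autocovariance is
  gamma(k) = sigma^2 * sum_{i=0..q-k} theta_i * theta_{i+k},
and rho(k) = gamma(k) / gamma(0). Sigma^2 cancels.
  numerator   = (1)*(0.361) = 0.361.
  denominator = (1)^2 + (0.481)^2 + (0.363)^2 + (0.361)^2 = 1.493451.
  rho(3) = 0.361 / 1.493451 = 0.2417.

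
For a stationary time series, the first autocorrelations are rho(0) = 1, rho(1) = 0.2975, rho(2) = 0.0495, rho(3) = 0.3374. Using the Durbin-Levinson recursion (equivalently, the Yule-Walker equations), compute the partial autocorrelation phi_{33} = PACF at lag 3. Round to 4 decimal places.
\phi_{33} = 0.3680

The PACF at lag k is phi_{kk}, the last component of the solution
to the Yule-Walker system G_k phi = r_k where
  (G_k)_{ij} = rho(|i - j|), (r_k)_i = rho(i), i,j = 1..k.
Equivalently, Durbin-Levinson gives phi_{kk} iteratively:
  phi_{11} = rho(1)
  phi_{kk} = [rho(k) - sum_{j=1..k-1} phi_{k-1,j} rho(k-j)]
            / [1 - sum_{j=1..k-1} phi_{k-1,j} rho(j)],
  phi_{k,j} = phi_{k-1,j} - phi_{kk} phi_{k-1,k-j},  j = 1..k-1.
Step k = 1:
  phi_11 = rho(1) = 0.2975.
Step k = 2:
  phi_22 = [rho(2) - phi_11 rho(1)] / [1 - phi_11 rho(1)] = [0.0495 - (0.2975)(0.2975)] / [1 - (0.2975)(0.2975)]
         = -0.03900625 / 0.91149375 = -0.042794.
  Update: phi_21 = phi_11 - phi_22 phi_11 = 0.2975 - (-0.042794)(0.2975) = 0.310231.
Step k = 3:
  phi_33 = [rho(3) - phi_21 rho(2) - phi_22 rho(1)] / [1 - phi_21 rho(1) - phi_22 rho(2)]
    numerator   = 0.3374 - (0.310231)(0.0495) - (-0.042794)(0.2975) = 0.3347747
    denominator = 1 - (0.310231)(0.2975) - (-0.042794)(0.0495) = 0.90982453
  phi_33 = 0.3347747 / 0.90982453 = 0.368.
Therefore phi_{33} = 0.3680.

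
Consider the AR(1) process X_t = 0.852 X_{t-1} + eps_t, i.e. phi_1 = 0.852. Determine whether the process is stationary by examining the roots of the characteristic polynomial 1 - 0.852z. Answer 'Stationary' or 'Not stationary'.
\text{Stationary}

The AR(p) characteristic polynomial is P(z) = 1 - 0.852z.
Stationarity requires all roots to lie outside the unit circle, i.e. |z| > 1 for every root.
This is linear in z: 1 + (-0.852) z = 0  =>  z = -1/(-0.852) = 1.173709,  |z| = 1.173709.
Moduli of all roots: 1.1737.
All moduli strictly greater than 1? Yes.
Verdict: Stationary.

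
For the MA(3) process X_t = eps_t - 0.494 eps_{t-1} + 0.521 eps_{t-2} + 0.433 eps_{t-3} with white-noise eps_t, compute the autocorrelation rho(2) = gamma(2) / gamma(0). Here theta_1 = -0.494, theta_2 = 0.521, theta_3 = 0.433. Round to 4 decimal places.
\rho(2) = 0.1803

For an MA(q) process with theta_0 = 1, the autocovariance is
  gamma(k) = sigma^2 * sum_{i=0..q-k} theta_i * theta_{i+k},
and rho(k) = gamma(k) / gamma(0). Sigma^2 cancels.
  numerator   = (1)*(0.521) + (-0.494)*(0.433) = 0.307098.
  denominator = (1)^2 + (-0.494)^2 + (0.521)^2 + (0.433)^2 = 1.702966.
  rho(2) = 0.307098 / 1.702966 = 0.1803.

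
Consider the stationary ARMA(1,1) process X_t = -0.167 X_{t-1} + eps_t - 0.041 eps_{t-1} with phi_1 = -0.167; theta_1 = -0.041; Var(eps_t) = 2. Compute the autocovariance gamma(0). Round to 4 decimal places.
\gamma(0) = 2.0890

Multiply the model equation by X_{t-k} and take expectations. With theta_0 = psi_0 = 1 and psi_j the MA(infinity) weights, this gives
  gamma(k) - sum_i phi_i gamma(k-i) = c_k,
  c_k = sigma^2 * sum_{j=k..q} theta_j psi_{j-k}   (c_k = 0 for k > q),
using gamma(-m) = gamma(m).
psi-weights needed (psi_j = theta_j + sum_i phi_i psi_{j-i}):
  psi_1 = theta_1 + phi_1 = -0.041 + (-0.167) = -0.208
Right-hand sides:
  c_0 = sigma^2 (1 + theta_1 psi_1) = 2 * (1 + (-0.041)(-0.208)) = 2 * 1.008528 = 2.017056
  c_1 = sigma^2 theta_1 = 2 * (-0.041) = -0.082
  c_2 = 0
Equations for k = 0 and k = 1 (AR order 1):
  gamma(0) = phi_1 gamma(1) + c_0
  gamma(1) = phi_1 gamma(0) + c_1
Substituting the second into the first: gamma(0) (1 - phi_1^2) = c_0 + phi_1 c_1, so
  gamma(0) = (c_0 + phi_1 c_1) / (1 - phi_1^2) = (2.017056 + (-0.167)(-0.082)) / (1 - (-0.167)^2) = 2.03075 / 0.972111 = 2.08901.
Therefore gamma(0) = 2.0890 (to 4 decimal places).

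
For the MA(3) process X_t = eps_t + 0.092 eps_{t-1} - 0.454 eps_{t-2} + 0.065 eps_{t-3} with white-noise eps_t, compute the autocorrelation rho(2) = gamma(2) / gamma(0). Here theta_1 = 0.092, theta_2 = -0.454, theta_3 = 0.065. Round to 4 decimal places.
\rho(2) = -0.3676

For an MA(q) process with theta_0 = 1, the autocovariance is
  gamma(k) = sigma^2 * sum_{i=0..q-k} theta_i * theta_{i+k},
and rho(k) = gamma(k) / gamma(0). Sigma^2 cancels.
  numerator   = (1)*(-0.454) + (0.092)*(0.065) = -0.44802.
  denominator = (1)^2 + (0.092)^2 + (-0.454)^2 + (0.065)^2 = 1.218805.
  rho(2) = -0.44802 / 1.218805 = -0.3676.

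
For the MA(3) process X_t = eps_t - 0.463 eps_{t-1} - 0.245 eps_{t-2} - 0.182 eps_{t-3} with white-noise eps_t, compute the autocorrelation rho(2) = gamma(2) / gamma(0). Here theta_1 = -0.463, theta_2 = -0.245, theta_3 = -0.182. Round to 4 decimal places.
\rho(2) = -0.1229

For an MA(q) process with theta_0 = 1, the autocovariance is
  gamma(k) = sigma^2 * sum_{i=0..q-k} theta_i * theta_{i+k},
and rho(k) = gamma(k) / gamma(0). Sigma^2 cancels.
  numerator   = (1)*(-0.245) + (-0.463)*(-0.182) = -0.160734.
  denominator = (1)^2 + (-0.463)^2 + (-0.245)^2 + (-0.182)^2 = 1.307518.
  rho(2) = -0.160734 / 1.307518 = -0.1229.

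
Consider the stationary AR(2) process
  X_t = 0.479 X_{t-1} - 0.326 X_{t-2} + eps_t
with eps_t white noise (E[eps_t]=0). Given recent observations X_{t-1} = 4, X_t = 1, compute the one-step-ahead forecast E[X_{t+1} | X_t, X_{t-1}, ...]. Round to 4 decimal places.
E[X_{t+1} \mid \mathcal F_t] = -0.8250

For an AR(p) model X_t = c + sum_i phi_i X_{t-i} + eps_t, the
one-step-ahead conditional mean is
  E[X_{t+1} | X_t, ...] = c + sum_i phi_i X_{t+1-i}.
Substitute known values:
  E[X_{t+1} | ...] = (0.479) * (1) + (-0.326) * (4)
                   = -0.8250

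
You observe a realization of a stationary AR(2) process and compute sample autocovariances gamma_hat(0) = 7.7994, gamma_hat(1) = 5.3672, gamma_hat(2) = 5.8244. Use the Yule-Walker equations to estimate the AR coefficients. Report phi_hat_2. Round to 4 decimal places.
\hat\phi_{2} = 0.5190

The Yule-Walker equations for an AR(p) process read, in matrix form,
  Gamma_p phi = r_p,   with   (Gamma_p)_{ij} = gamma(|i - j|),
                       (r_p)_i = gamma(i),   i,j = 1..p.
Substitute the sample gammas (Toeplitz matrix and right-hand side of size 2):
  Gamma_p = [[7.7994, 5.3672], [5.3672, 7.7994]]
  r_p     = [5.3672, 5.8244]
Written out:
  7.7994 phi_1 + 5.3672 phi_2 = 5.3672
  5.3672 phi_1 + 7.7994 phi_2 = 5.8244
Solve by Cramer's rule:
  det = gamma(0)^2 - gamma(1)^2 = (7.7994)^2 - (5.3672)^2 = 60.83064036 - 28.80683584 = 32.02380452
  phi_hat_1 = [gamma(1) gamma(0) - gamma(1) gamma(2)] / det = [(5.3672)(7.7994) - (5.3672)(5.8244)] / 32.02380452 = 10.60022 / 32.02380452 = 0.331
  phi_hat_2 = [gamma(0) gamma(2) - gamma(1)^2] / det = [(7.7994)(5.8244) - (5.3672)^2] / 32.02380452 = 16.61998952 / 32.02380452 = 0.519
So phi_hat = [0.3310, 0.5190].
Therefore phi_hat_2 = 0.5190.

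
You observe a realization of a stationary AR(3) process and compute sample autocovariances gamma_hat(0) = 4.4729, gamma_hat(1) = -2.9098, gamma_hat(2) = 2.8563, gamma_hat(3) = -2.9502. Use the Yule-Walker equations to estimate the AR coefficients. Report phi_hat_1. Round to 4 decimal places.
\hat\phi_{1} = -0.2900

The Yule-Walker equations for an AR(p) process read, in matrix form,
  Gamma_p phi = r_p,   with   (Gamma_p)_{ij} = gamma(|i - j|),
                       (r_p)_i = gamma(i),   i,j = 1..p.
Substitute the sample gammas (Toeplitz matrix and right-hand side of size 3):
  Gamma_p = [[4.4729, -2.9098, 2.8563], [-2.9098, 4.4729, -2.9098], [2.8563, -2.9098, 4.4729]]
  r_p     = [-2.9098, 2.8563, -2.9502]
Written out (R1..R3):
  (R1) 4.4729 phi_1 - 2.9098 phi_2 + 2.8563 phi_3 = -2.9098
  (R2) -2.9098 phi_1 + 4.4729 phi_2 - 2.9098 phi_3 = 2.8563
  (R3) 2.8563 phi_1 - 2.9098 phi_2 + 4.4729 phi_3 = -2.9502
Gaussian elimination:
  R2 <- R2 - (-2.9098/4.4729) R1 = R2 - (-0.65054) R1:  2.579959 phi_2 - 1.051663 phi_3 = 0.963359
  R3 <- R3 - (2.8563/4.4729) R1 = R3 - (0.638579) R1:  -1.051663 phi_2 + 2.648927 phi_3 = -1.092063
  R3 <- R3 - (-1.051663/2.579959) R2 = R3 - (-0.407628) R2:  2.22024 phi_3 = -0.699371
Back-substitution:
  phi_hat_3 = -0.699371 / 2.22024 = -0.314998
  phi_hat_2 = (0.963359 - (-1.051663)(-0.314998)) / 2.579959 = 0.244999
  phi_hat_1 = (-2.9098 - (-2.9098)(0.244999) - (2.8563)(-0.314998)) / 4.4729 = -0.290007
So phi_hat = [-0.2900, 0.2450, -0.3150].
Therefore phi_hat_1 = -0.2900.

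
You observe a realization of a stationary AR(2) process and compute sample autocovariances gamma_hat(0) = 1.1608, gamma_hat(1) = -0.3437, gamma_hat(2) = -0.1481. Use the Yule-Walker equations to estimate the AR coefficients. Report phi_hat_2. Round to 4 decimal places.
\hat\phi_{2} = -0.2359

The Yule-Walker equations for an AR(p) process read, in matrix form,
  Gamma_p phi = r_p,   with   (Gamma_p)_{ij} = gamma(|i - j|),
                       (r_p)_i = gamma(i),   i,j = 1..p.
Substitute the sample gammas (Toeplitz matrix and right-hand side of size 2):
  Gamma_p = [[1.1608, -0.3437], [-0.3437, 1.1608]]
  r_p     = [-0.3437, -0.1481]
Written out:
  1.1608 phi_1 - 0.3437 phi_2 = -0.3437
  -0.3437 phi_1 + 1.1608 phi_2 = -0.1481
Solve by Cramer's rule:
  det = gamma(0)^2 - gamma(1)^2 = (1.1608)^2 - (-0.3437)^2 = 1.34745664 - 0.11812969 = 1.22932695
  phi_hat_1 = [gamma(1) gamma(0) - gamma(1) gamma(2)] / det = [(-0.3437)(1.1608) - (-0.3437)(-0.1481)] / 1.22932695 = -0.44986893 / 1.22932695 = -0.3659
  phi_hat_2 = [gamma(0) gamma(2) - gamma(1)^2] / det = [(1.1608)(-0.1481) - (-0.3437)^2] / 1.22932695 = -0.29004417 / 1.22932695 = -0.2359
So phi_hat = [-0.3659, -0.2359].
Therefore phi_hat_2 = -0.2359.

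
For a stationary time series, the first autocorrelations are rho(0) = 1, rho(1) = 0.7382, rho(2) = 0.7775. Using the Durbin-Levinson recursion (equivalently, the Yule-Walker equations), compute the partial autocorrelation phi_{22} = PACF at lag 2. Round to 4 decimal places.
\phi_{22} = 0.5111

The PACF at lag k is phi_{kk}, the last component of the solution
to the Yule-Walker system G_k phi = r_k where
  (G_k)_{ij} = rho(|i - j|), (r_k)_i = rho(i), i,j = 1..k.
Equivalently, Durbin-Levinson gives phi_{kk} iteratively:
  phi_{11} = rho(1)
  phi_{kk} = [rho(k) - sum_{j=1..k-1} phi_{k-1,j} rho(k-j)]
            / [1 - sum_{j=1..k-1} phi_{k-1,j} rho(j)],
  phi_{k,j} = phi_{k-1,j} - phi_{kk} phi_{k-1,k-j},  j = 1..k-1.
Step k = 1:
  phi_11 = rho(1) = 0.7382.
Step k = 2:
  phi_22 = [rho(2) - phi_11 rho(1)] / [1 - phi_11 rho(1)] = [0.7775 - (0.7382)(0.7382)] / [1 - (0.7382)(0.7382)]
         = 0.23256076 / 0.45506076 = 0.5111.
Therefore phi_{22} = 0.5111.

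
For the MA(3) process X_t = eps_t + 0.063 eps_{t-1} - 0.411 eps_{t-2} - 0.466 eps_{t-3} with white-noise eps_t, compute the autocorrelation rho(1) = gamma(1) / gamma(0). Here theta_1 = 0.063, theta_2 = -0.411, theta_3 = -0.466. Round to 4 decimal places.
\rho(1) = 0.1645

For an MA(q) process with theta_0 = 1, the autocovariance is
  gamma(k) = sigma^2 * sum_{i=0..q-k} theta_i * theta_{i+k},
and rho(k) = gamma(k) / gamma(0). Sigma^2 cancels.
  numerator   = (1)*(0.063) + (0.063)*(-0.411) + (-0.411)*(-0.466) = 0.228633.
  denominator = (1)^2 + (0.063)^2 + (-0.411)^2 + (-0.466)^2 = 1.390046.
  rho(1) = 0.228633 / 1.390046 = 0.1645.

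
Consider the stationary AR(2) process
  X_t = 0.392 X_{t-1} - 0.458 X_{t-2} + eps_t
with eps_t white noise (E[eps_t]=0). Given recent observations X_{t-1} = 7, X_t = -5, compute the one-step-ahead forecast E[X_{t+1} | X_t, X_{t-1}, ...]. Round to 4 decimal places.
E[X_{t+1} \mid \mathcal F_t] = -5.1660

For an AR(p) model X_t = c + sum_i phi_i X_{t-i} + eps_t, the
one-step-ahead conditional mean is
  E[X_{t+1} | X_t, ...] = c + sum_i phi_i X_{t+1-i}.
Substitute known values:
  E[X_{t+1} | ...] = (0.392) * (-5) + (-0.458) * (7)
                   = -5.1660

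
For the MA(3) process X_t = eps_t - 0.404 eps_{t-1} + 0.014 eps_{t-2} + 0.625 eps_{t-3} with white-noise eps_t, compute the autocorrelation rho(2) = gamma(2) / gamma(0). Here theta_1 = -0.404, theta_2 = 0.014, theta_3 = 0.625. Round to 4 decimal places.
\rho(2) = -0.1535

For an MA(q) process with theta_0 = 1, the autocovariance is
  gamma(k) = sigma^2 * sum_{i=0..q-k} theta_i * theta_{i+k},
and rho(k) = gamma(k) / gamma(0). Sigma^2 cancels.
  numerator   = (1)*(0.014) + (-0.404)*(0.625) = -0.2385.
  denominator = (1)^2 + (-0.404)^2 + (0.014)^2 + (0.625)^2 = 1.554037.
  rho(2) = -0.2385 / 1.554037 = -0.1535.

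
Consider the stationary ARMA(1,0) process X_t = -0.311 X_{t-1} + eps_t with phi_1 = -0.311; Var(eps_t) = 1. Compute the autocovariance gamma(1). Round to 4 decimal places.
\gamma(1) = -0.3443

Multiply the model equation by X_{t-k} and take expectations. With theta_0 = psi_0 = 1 and psi_j the MA(infinity) weights, this gives
  gamma(k) - sum_i phi_i gamma(k-i) = c_k,
  c_k = sigma^2 * sum_{j=k..q} theta_j psi_{j-k}   (c_k = 0 for k > q),
using gamma(-m) = gamma(m).
Pure AR (q = 0): c_0 = sigma^2 = 1, c_k = 0 for k >= 1.
Equations for k = 0 and k = 1 (AR order 1):
  gamma(0) = phi_1 gamma(1) + c_0
  gamma(1) = phi_1 gamma(0) + c_1
Substituting the second into the first: gamma(0) (1 - phi_1^2) = c_0 + phi_1 c_1, so
  gamma(0) = c_0 / (1 - phi_1^2) = 1 / (1 - (-0.311)^2) = 1 / 0.903279 = 1.107078.
  gamma(1) = phi_1 gamma(0) = (-0.311)(1.107078) = -0.344301.
Therefore gamma(1) = -0.3443 (to 4 decimal places).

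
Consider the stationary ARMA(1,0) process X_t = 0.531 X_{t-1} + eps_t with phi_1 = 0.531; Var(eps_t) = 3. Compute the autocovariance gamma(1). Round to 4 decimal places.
\gamma(1) = 2.2185

Multiply the model equation by X_{t-k} and take expectations. With theta_0 = psi_0 = 1 and psi_j the MA(infinity) weights, this gives
  gamma(k) - sum_i phi_i gamma(k-i) = c_k,
  c_k = sigma^2 * sum_{j=k..q} theta_j psi_{j-k}   (c_k = 0 for k > q),
using gamma(-m) = gamma(m).
Pure AR (q = 0): c_0 = sigma^2 = 3, c_k = 0 for k >= 1.
Equations for k = 0 and k = 1 (AR order 1):
  gamma(0) = phi_1 gamma(1) + c_0
  gamma(1) = phi_1 gamma(0) + c_1
Substituting the second into the first: gamma(0) (1 - phi_1^2) = c_0 + phi_1 c_1, so
  gamma(0) = c_0 / (1 - phi_1^2) = 3 / (1 - (0.531)^2) = 3 / 0.718039 = 4.178046.
  gamma(1) = phi_1 gamma(0) = (0.531)(4.178046) = 2.218542.
Therefore gamma(1) = 2.2185 (to 4 decimal places).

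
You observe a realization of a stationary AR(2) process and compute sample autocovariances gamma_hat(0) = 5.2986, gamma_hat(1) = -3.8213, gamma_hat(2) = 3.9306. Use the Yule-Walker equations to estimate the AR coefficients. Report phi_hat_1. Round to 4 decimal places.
\hat\phi_{1} = -0.3880

The Yule-Walker equations for an AR(p) process read, in matrix form,
  Gamma_p phi = r_p,   with   (Gamma_p)_{ij} = gamma(|i - j|),
                       (r_p)_i = gamma(i),   i,j = 1..p.
Substitute the sample gammas (Toeplitz matrix and right-hand side of size 2):
  Gamma_p = [[5.2986, -3.8213], [-3.8213, 5.2986]]
  r_p     = [-3.8213, 3.9306]
Written out:
  5.2986 phi_1 - 3.8213 phi_2 = -3.8213
  -3.8213 phi_1 + 5.2986 phi_2 = 3.9306
Solve by Cramer's rule:
  det = gamma(0)^2 - gamma(1)^2 = (5.2986)^2 - (-3.8213)^2 = 28.07516196 - 14.60233369 = 13.47282827
  phi_hat_1 = [gamma(1) gamma(0) - gamma(1) gamma(2)] / det = [(-3.8213)(5.2986) - (-3.8213)(3.9306)] / 13.47282827 = -5.2275384 / 13.47282827 = -0.388
  phi_hat_2 = [gamma(0) gamma(2) - gamma(1)^2] / det = [(5.2986)(3.9306) - (-3.8213)^2] / 13.47282827 = 6.22434347 / 13.47282827 = 0.462
So phi_hat = [-0.3880, 0.4620].
Therefore phi_hat_1 = -0.3880.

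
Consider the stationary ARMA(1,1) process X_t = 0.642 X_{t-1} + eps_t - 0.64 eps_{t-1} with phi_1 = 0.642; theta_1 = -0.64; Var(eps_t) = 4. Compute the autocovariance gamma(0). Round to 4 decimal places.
\gamma(0) = 4.0000

Multiply the model equation by X_{t-k} and take expectations. With theta_0 = psi_0 = 1 and psi_j the MA(infinity) weights, this gives
  gamma(k) - sum_i phi_i gamma(k-i) = c_k,
  c_k = sigma^2 * sum_{j=k..q} theta_j psi_{j-k}   (c_k = 0 for k > q),
using gamma(-m) = gamma(m).
psi-weights needed (psi_j = theta_j + sum_i phi_i psi_{j-i}):
  psi_1 = theta_1 + phi_1 = -0.64 + (0.642) = 0.002
Right-hand sides:
  c_0 = sigma^2 (1 + theta_1 psi_1) = 4 * (1 + (-0.64)(0.002)) = 4 * 0.99872 = 3.99488
  c_1 = sigma^2 theta_1 = 4 * (-0.64) = -2.56
  c_2 = 0
Equations for k = 0 and k = 1 (AR order 1):
  gamma(0) = phi_1 gamma(1) + c_0
  gamma(1) = phi_1 gamma(0) + c_1
Substituting the second into the first: gamma(0) (1 - phi_1^2) = c_0 + phi_1 c_1, so
  gamma(0) = (c_0 + phi_1 c_1) / (1 - phi_1^2) = (3.99488 + (0.642)(-2.56)) / (1 - (0.642)^2) = 2.35136 / 0.587836 = 4.000027.
Therefore gamma(0) = 4.0000 (to 4 decimal places).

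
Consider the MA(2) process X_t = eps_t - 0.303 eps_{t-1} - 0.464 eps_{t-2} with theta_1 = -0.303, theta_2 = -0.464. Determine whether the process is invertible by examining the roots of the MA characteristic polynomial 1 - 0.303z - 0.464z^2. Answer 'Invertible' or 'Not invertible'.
\text{Invertible}

The MA(q) characteristic polynomial is P(z) = 1 - 0.303z - 0.464z^2.
Invertibility requires all roots to lie outside the unit circle, i.e. |z| > 1 for every root.
Set 1 + (-0.303) z + (-0.464) z^2 = 0, i.e. a z^2 + b z + c = 0 with a = -0.464, b = -0.303, c = 1.
Discriminant D = b^2 - 4ac = (-0.303)^2 - 4*(-0.464)*1 = 0.091809 - (-1.856) = 1.947809.
D >= 0, so the roots are real: z = (-b +/- sqrt(D)) / (2a) = (0.303 +/- 1.395639) / (-0.928).
  z_1 = (0.303 + 1.395639) / (-0.928) = -1.8304,   |z_1| = 1.8304.
  z_2 = (0.303 - 1.395639) / (-0.928) = 1.1774,   |z_2| = 1.1774.
Moduli of all roots: 1.8304, 1.1774.
All moduli strictly greater than 1? Yes.
Verdict: Invertible.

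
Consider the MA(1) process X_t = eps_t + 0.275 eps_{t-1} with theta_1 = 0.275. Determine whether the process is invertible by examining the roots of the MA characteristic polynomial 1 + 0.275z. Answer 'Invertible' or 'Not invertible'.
\text{Invertible}

The MA(q) characteristic polynomial is P(z) = 1 + 0.275z.
Invertibility requires all roots to lie outside the unit circle, i.e. |z| > 1 for every root.
This is linear in z: 1 + (0.275) z = 0  =>  z = -1/(0.275) = -3.636364,  |z| = 3.636364.
Moduli of all roots: 3.6364.
All moduli strictly greater than 1? Yes.
Verdict: Invertible.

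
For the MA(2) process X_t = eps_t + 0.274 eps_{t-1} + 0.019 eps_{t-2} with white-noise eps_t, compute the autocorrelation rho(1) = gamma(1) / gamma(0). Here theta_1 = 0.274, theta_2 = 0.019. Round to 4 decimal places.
\rho(1) = 0.2596

For an MA(q) process with theta_0 = 1, the autocovariance is
  gamma(k) = sigma^2 * sum_{i=0..q-k} theta_i * theta_{i+k},
and rho(k) = gamma(k) / gamma(0). Sigma^2 cancels.
  numerator   = (1)*(0.274) + (0.274)*(0.019) = 0.279206.
  denominator = (1)^2 + (0.274)^2 + (0.019)^2 = 1.075437.
  rho(1) = 0.279206 / 1.075437 = 0.2596.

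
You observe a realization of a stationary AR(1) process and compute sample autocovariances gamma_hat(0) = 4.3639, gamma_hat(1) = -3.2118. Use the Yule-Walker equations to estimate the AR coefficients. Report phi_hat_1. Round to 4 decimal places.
\hat\phi_{1} = -0.7360

The Yule-Walker equations for an AR(p) process read, in matrix form,
  Gamma_p phi = r_p,   with   (Gamma_p)_{ij} = gamma(|i - j|),
                       (r_p)_i = gamma(i),   i,j = 1..p.
Substitute the sample gammas (Toeplitz matrix and right-hand side of size 1):
  Gamma_p = [[4.3639]]
  r_p     = [-3.2118]
With p = 1 this is the single equation gamma(0) phi_1 = gamma(1):
  phi_hat_1 = gamma(1) / gamma(0) = -3.2118 / 4.3639 = -0.7360.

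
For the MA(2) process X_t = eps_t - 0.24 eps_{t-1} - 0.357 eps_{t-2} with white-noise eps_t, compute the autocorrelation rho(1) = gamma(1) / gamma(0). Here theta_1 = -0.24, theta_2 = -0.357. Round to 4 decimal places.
\rho(1) = -0.1302

For an MA(q) process with theta_0 = 1, the autocovariance is
  gamma(k) = sigma^2 * sum_{i=0..q-k} theta_i * theta_{i+k},
and rho(k) = gamma(k) / gamma(0). Sigma^2 cancels.
  numerator   = (1)*(-0.24) + (-0.24)*(-0.357) = -0.15432.
  denominator = (1)^2 + (-0.24)^2 + (-0.357)^2 = 1.185049.
  rho(1) = -0.15432 / 1.185049 = -0.1302.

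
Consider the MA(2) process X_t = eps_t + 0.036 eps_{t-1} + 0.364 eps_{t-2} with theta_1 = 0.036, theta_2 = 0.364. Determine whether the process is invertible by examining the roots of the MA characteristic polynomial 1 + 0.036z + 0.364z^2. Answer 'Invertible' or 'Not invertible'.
\text{Invertible}

The MA(q) characteristic polynomial is P(z) = 1 + 0.036z + 0.364z^2.
Invertibility requires all roots to lie outside the unit circle, i.e. |z| > 1 for every root.
Set 1 + (0.036) z + (0.364) z^2 = 0, i.e. a z^2 + b z + c = 0 with a = 0.364, b = 0.036, c = 1.
Discriminant D = b^2 - 4ac = (0.036)^2 - 4*(0.364)*1 = 0.001296 - (1.456) = -1.454704.
D < 0, so the roots are the complex-conjugate pair z = (-b +/- i sqrt(-D)) / (2a) = -0.0495 +/- 1.6567i.
For a conjugate pair |z|^2 = z * conj(z) = (product of roots) = c/a = 1/(0.364) = 2.747253, so |z| = sqrt(2.747253) = 1.6575 for both roots.
Moduli of all roots: 1.6575, 1.6575.
All moduli strictly greater than 1? Yes.
Verdict: Invertible.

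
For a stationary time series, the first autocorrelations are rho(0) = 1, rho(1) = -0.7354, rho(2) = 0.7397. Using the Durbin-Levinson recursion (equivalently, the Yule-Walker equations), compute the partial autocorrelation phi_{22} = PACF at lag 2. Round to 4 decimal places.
\phi_{22} = 0.4331

The PACF at lag k is phi_{kk}, the last component of the solution
to the Yule-Walker system G_k phi = r_k where
  (G_k)_{ij} = rho(|i - j|), (r_k)_i = rho(i), i,j = 1..k.
Equivalently, Durbin-Levinson gives phi_{kk} iteratively:
  phi_{11} = rho(1)
  phi_{kk} = [rho(k) - sum_{j=1..k-1} phi_{k-1,j} rho(k-j)]
            / [1 - sum_{j=1..k-1} phi_{k-1,j} rho(j)],
  phi_{k,j} = phi_{k-1,j} - phi_{kk} phi_{k-1,k-j},  j = 1..k-1.
Step k = 1:
  phi_11 = rho(1) = -0.7354.
Step k = 2:
  phi_22 = [rho(2) - phi_11 rho(1)] / [1 - phi_11 rho(1)] = [0.7397 - (-0.7354)(-0.7354)] / [1 - (-0.7354)(-0.7354)]
         = 0.19888684 / 0.45918684 = 0.4331.
Therefore phi_{22} = 0.4331.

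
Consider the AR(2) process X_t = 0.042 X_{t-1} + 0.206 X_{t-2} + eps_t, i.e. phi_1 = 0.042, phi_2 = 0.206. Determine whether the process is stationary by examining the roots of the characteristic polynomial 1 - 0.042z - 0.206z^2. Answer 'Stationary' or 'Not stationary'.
\text{Stationary}

The AR(p) characteristic polynomial is P(z) = 1 - 0.042z - 0.206z^2.
Stationarity requires all roots to lie outside the unit circle, i.e. |z| > 1 for every root.
Set 1 + (-0.042) z + (-0.206) z^2 = 0, i.e. a z^2 + b z + c = 0 with a = -0.206, b = -0.042, c = 1.
Discriminant D = b^2 - 4ac = (-0.042)^2 - 4*(-0.206)*1 = 0.001764 - (-0.824) = 0.825764.
D >= 0, so the roots are real: z = (-b +/- sqrt(D)) / (2a) = (0.042 +/- 0.908716) / (-0.412).
  z_1 = (0.042 + 0.908716) / (-0.412) = -2.3076,   |z_1| = 2.3076.
  z_2 = (0.042 - 0.908716) / (-0.412) = 2.1037,   |z_2| = 2.1037.
Moduli of all roots: 2.3076, 2.1037.
All moduli strictly greater than 1? Yes.
Verdict: Stationary.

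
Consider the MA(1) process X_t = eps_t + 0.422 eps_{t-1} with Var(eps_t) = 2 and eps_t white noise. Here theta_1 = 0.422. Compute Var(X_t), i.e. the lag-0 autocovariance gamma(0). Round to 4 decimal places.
\gamma(0) = 2.3562

For an MA(q) process X_t = eps_t + sum_i theta_i eps_{t-i} with
Var(eps_t) = sigma^2, the variance is
  gamma(0) = sigma^2 * (1 + sum_i theta_i^2).
  sum_i theta_i^2 = (0.422)^2 = 0.178084.
  gamma(0) = 2 * (1 + 0.178084) = 2 * 1.178084 = 2.356168, which rounds to 2.3562.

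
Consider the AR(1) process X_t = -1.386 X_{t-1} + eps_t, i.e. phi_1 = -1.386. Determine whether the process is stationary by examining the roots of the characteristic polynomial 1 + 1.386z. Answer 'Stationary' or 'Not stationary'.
\text{Not stationary}

The AR(p) characteristic polynomial is P(z) = 1 + 1.386z.
Stationarity requires all roots to lie outside the unit circle, i.e. |z| > 1 for every root.
This is linear in z: 1 + (1.386) z = 0  =>  z = -1/(1.386) = -0.721501,  |z| = 0.721501.
Moduli of all roots: 0.7215.
All moduli strictly greater than 1? No.
Verdict: Not stationary.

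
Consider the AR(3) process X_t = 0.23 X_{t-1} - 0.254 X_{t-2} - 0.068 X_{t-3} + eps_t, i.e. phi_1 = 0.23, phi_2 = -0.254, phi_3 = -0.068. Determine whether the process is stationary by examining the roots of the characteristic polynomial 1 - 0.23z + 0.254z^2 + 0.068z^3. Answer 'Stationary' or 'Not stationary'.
\text{Stationary}

The AR(p) characteristic polynomial is P(z) = 1 - 0.23z + 0.254z^2 + 0.068z^3.
Stationarity requires all roots to lie outside the unit circle, i.e. |z| > 1 for every root.
Degree 3: look for a simple real root z0 first, then factor out (1 - z/z0) and solve the remaining quadratic.
Testing z0 = -5: P(-5) = 1 + (-0.23)(-5) + (0.254)(-5)^2 + (0.068)(-5)^3
  = 1 + (1.15) + (6.35) + (-8.5) = 0.  So z_0 = -5 is a root, |z_0| = 5.
Divide out the factor (1 + 0.2 z) = (1 - z/z0) (since 1/z0 = -0.2):
  P(z) = (1 + 0.2 z)(1 + (-0.43) z + (0.34) z^2)
  [check: z-coef -0.43 - (-0.2) = -0.23; z^2-coef 0.34 - (-0.2)(-0.43) = 0.254; z^3-coef -(-0.2)(0.34) = 0.068.]
Remaining roots from the quadratic factor 1 + (-0.43) z + (0.34) z^2:
  Set 1 + (-0.43) z + (0.34) z^2 = 0, i.e. a z^2 + b z + c = 0 with a = 0.34, b = -0.43, c = 1.
  Discriminant D = b^2 - 4ac = (-0.43)^2 - 4*(0.34)*1 = 0.1849 - (1.36) = -1.1751.
  D < 0, so the roots are the complex-conjugate pair z = (-b +/- i sqrt(-D)) / (2a) = 0.6324 +/- 1.5941i.
  For a conjugate pair |z|^2 = z * conj(z) = (product of roots) = c/a = 1/(0.34) = 2.941176, so |z| = sqrt(2.941176) = 1.715 for both roots.
Moduli of all roots: 5.0000, 1.7150, 1.7150.
All moduli strictly greater than 1? Yes.
Verdict: Stationary.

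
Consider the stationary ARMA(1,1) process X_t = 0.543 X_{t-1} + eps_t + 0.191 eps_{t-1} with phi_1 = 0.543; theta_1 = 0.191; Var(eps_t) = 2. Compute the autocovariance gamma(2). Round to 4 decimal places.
\gamma(2) = 1.2477

Multiply the model equation by X_{t-k} and take expectations. With theta_0 = psi_0 = 1 and psi_j the MA(infinity) weights, this gives
  gamma(k) - sum_i phi_i gamma(k-i) = c_k,
  c_k = sigma^2 * sum_{j=k..q} theta_j psi_{j-k}   (c_k = 0 for k > q),
using gamma(-m) = gamma(m).
psi-weights needed (psi_j = theta_j + sum_i phi_i psi_{j-i}):
  psi_1 = theta_1 + phi_1 = 0.191 + (0.543) = 0.734
Right-hand sides:
  c_0 = sigma^2 (1 + theta_1 psi_1) = 2 * (1 + (0.191)(0.734)) = 2 * 1.140194 = 2.280388
  c_1 = sigma^2 theta_1 = 2 * (0.191) = 0.382
  c_2 = 0
Equations for k = 0 and k = 1 (AR order 1):
  gamma(0) = phi_1 gamma(1) + c_0
  gamma(1) = phi_1 gamma(0) + c_1
Substituting the second into the first: gamma(0) (1 - phi_1^2) = c_0 + phi_1 c_1, so
  gamma(0) = (c_0 + phi_1 c_1) / (1 - phi_1^2) = (2.280388 + (0.543)(0.382)) / (1 - (0.543)^2) = 2.487814 / 0.705151 = 3.528059.
  gamma(1) = phi_1 gamma(0) + c_1 = (0.543)(3.528059) + (0.382) = 2.297736.
For k = 2 (> q): gamma(2) = phi_1 gamma(1) = (0.543)(2.297736) = 1.247671.
Therefore gamma(2) = 1.2477 (to 4 decimal places).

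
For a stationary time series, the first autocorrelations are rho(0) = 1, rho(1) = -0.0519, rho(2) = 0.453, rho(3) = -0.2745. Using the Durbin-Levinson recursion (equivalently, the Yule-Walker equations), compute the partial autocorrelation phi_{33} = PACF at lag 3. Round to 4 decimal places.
\phi_{33} = -0.3000

The PACF at lag k is phi_{kk}, the last component of the solution
to the Yule-Walker system G_k phi = r_k where
  (G_k)_{ij} = rho(|i - j|), (r_k)_i = rho(i), i,j = 1..k.
Equivalently, Durbin-Levinson gives phi_{kk} iteratively:
  phi_{11} = rho(1)
  phi_{kk} = [rho(k) - sum_{j=1..k-1} phi_{k-1,j} rho(k-j)]
            / [1 - sum_{j=1..k-1} phi_{k-1,j} rho(j)],
  phi_{k,j} = phi_{k-1,j} - phi_{kk} phi_{k-1,k-j},  j = 1..k-1.
Step k = 1:
  phi_11 = rho(1) = -0.0519.
Step k = 2:
  phi_22 = [rho(2) - phi_11 rho(1)] / [1 - phi_11 rho(1)] = [0.453 - (-0.0519)(-0.0519)] / [1 - (-0.0519)(-0.0519)]
         = 0.45030639 / 0.99730639 = 0.451523.
  Update: phi_21 = phi_11 - phi_22 phi_11 = -0.0519 - (0.451523)(-0.0519) = -0.028466.
Step k = 3:
  phi_33 = [rho(3) - phi_21 rho(2) - phi_22 rho(1)] / [1 - phi_21 rho(1) - phi_22 rho(2)]
    numerator   = -0.2745 - (-0.028466)(0.453) - (0.451523)(-0.0519) = -0.23817089
    denominator = 1 - (-0.028466)(-0.0519) - (0.451523)(0.453) = 0.79398287
  phi_33 = -0.23817089 / 0.79398287 = -0.3.
Therefore phi_{33} = -0.3000.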